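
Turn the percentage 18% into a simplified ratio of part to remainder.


18% means 18 parts out of 100; remainder = 82
Part : remainder = 18:82
GCD = 2
= 9:41

9:41


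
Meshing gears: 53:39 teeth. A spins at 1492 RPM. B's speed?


Gear ratio = 53:39 = 53:39
RPM_B = RPM_A × (teeth_A / teeth_B)
= 1492 × (53/39)
= 2027.6 RPM

2027.6 RPM


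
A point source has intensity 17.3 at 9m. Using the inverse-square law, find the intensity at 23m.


I₁d₁² = I₂d₂²
I₂ = I₁ × (d₁/d₂)²
= 17.3 × (9/23)²
= 17.3 × 81/529
= 1401.3/529
≈ 2.6490

2.6490


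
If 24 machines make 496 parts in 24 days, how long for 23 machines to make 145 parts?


Days ∝ work / workers, so d₂ = d₁ × (m₁/m₂) × (w₂/w₁)
Workers factor (inverse): 24/23 ≈ 1.0435
Work factor (direct): 145/496 ≈ 0.2923
d₂ = 24 × 24/23 × 145/496 = (24 × 24 × 145) / (23 × 496) = 83520/11408
≈ 7.32 days

7.32 days


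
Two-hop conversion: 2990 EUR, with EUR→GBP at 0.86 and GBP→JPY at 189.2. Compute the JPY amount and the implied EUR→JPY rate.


Step 1: 2990 EUR × 0.86 = 2571.40 GBP
Step 2: 2571.40 GBP × 189.2 = 486508.88 JPY
Implied rate EUR→JPY = 0.86 × 189.2 = 162.7120
= 486508.88 JPY; implied rate 162.7120 JPY/EUR

486508.88 JPY; implied rate 162.7120 JPY/EUR


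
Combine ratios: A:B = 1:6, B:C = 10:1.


Match B: multiply A:B by 10 → 10:60
Multiply B:C by 6 → 60:6
Combined: 10:60:6
GCD = 2
= 5:30:3

5:30:3


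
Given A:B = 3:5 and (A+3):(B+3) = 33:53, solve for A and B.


Let A = 3k, B = 5k.
(3k + 3) / (5k + 3) = 33/53
Cross-multiply: 53(3k + 3) = 33(5k + 3)
159k + 159 = 165k + 99
159k - 165k = 99 - 159
-6k = -60
k = -60/-6 = 10
A = 3×10 = 30, B = 5×10 = 50
= A = 30, B = 50

A = 30, B = 50


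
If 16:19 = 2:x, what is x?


Cross multiply: 16 × x = 19 × 2
16x = 38
x = 38 / 16
= 2.38

2.38


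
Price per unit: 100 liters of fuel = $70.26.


Unit rate = total / quantity
= 70.26 / 100
= $0.70 per unit

$0.70 per unit


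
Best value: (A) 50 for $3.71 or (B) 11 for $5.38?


Deal A: $3.71/50 = $0.0742/unit
Deal B: $5.38/11 = $0.4891/unit
A is cheaper per unit
= Deal A

Deal A


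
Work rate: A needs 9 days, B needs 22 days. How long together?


Rate of A = 1/9 per day
Rate of B = 1/22 per day
Combined rate = 1/9 + 1/22 = 31/198 ≈ 0.1566 per day
Days = 1 / combined rate = 198/31
≈ 6.39 days

6.39 days


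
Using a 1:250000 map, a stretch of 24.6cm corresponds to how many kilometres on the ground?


Real distance = map distance × scale
= 24.6cm × 250000
= 6150000 cm = 61500.0 m
= 61.500 km

61.500 km


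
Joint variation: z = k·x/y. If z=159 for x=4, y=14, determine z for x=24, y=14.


z = k·x/y
Solve for k using the known point: k = z·y/x = 159×14/4 = 2226/4 = 556.5000
Now evaluate at x=24, y=14:
z = k × 24 / 14 = (2226 × 24) / (4 × 14) = 53424/56
= 954.0000

954.0000


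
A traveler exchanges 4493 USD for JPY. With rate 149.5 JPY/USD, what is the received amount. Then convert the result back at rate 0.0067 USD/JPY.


Amount × rate = 4493 × 149.5 = 671703.50 JPY
Round-trip: 671703.50 × 0.0067 = 4500.41 USD
= 671703.50 JPY, then 4500.41 USD

671703.50 JPY, then 4500.41 USD


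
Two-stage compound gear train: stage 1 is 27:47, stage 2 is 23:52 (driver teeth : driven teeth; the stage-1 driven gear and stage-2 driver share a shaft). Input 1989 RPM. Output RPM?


Stage 1: RPM_B = RPM_A × t_A/t_B = 1989 × 27/47 = 53703/47 ≈ 1142.62
B and C share a shaft → RPM_C = RPM_B
Stage 2: RPM_D = RPM_C × t_C/t_D = RPM_A × (t_A×t_C)/(t_B×t_D)
Overall ratio = (27×23)/(47×52) = 621/2444
RPM_D = 1989 × 621/2444 = 1235169/2444
≈ 505.39 RPM

505.39 RPM


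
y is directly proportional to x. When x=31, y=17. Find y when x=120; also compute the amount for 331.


Direct proportion: y/x = constant
k = 17/31 ≈ 0.5484
y at x=120: k × 120 = 17 × 120 / 31 = 2040/31 ≈ 65.81
y at x=331: k × 331 = 17 × 331 / 31 = 5627/31 ≈ 181.52
= 65.81 and 181.52

65.81 and 181.52


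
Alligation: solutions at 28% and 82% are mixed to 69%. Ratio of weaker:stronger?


Let x parts of 28% mix with y parts of 82%.
28x + 82y = 69(x + y)
28x + 82y = 69x + 69y
x(28 - 69) = y(69 - 82)
x/y = (82 - 69)/(69 - 28) = 13/41
Simplify: 13:41
= 13:41

13:41


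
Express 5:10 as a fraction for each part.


Total parts = 5 + 10 = 15
First part: 5/15 = 1/3
Second part: 10/15 = 2/3
= 1/3 and 2/3

1/3 and 2/3


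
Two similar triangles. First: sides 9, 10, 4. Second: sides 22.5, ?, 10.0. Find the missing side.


Scale factor = 22.5/9 = 2.5
Missing side = 10 × 2.5
= 25.0

25.0


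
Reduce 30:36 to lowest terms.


GCD(30, 36) = 6
30/6 : 36/6
= 5:6

5:6


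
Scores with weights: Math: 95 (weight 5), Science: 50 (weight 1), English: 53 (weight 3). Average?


Numerator = 95×5 + 50×1 + 53×3
= 475 + 50 + 159
= 684
Total weight = 9
Weighted avg = 684/9
= 76.00

76.00


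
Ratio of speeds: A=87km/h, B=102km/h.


Ratio = 87:102
GCD = 3
Simplified = 29:34
Time ratio (same distance) = 34:29
Speed ratio = 29:34

29:34


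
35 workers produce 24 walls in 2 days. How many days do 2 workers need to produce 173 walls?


Days ∝ work / workers, so d₂ = d₁ × (m₁/m₂) × (w₂/w₁)
Workers factor (inverse): 35/2 = 17.5000
Work factor (direct): 173/24 ≈ 7.2083
d₂ = 2 × 35/2 × 173/24 = (2 × 35 × 173) / (2 × 24) = 12110/48
≈ 252.29 days

252.29 days


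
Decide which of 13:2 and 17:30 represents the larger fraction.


13/2 = 6.5000
17/30 = 0.5667
6.5000 > 0.5667, so 13:2 is greater
= 13:2

13:2


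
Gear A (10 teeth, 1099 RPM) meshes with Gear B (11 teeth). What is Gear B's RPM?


Gear ratio = 10:11 = 10:11
RPM_B = RPM_A × (teeth_A / teeth_B)
= 1099 × (10/11)
= 999.1 RPM

999.1 RPM


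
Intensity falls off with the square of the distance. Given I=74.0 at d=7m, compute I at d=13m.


I₁d₁² = I₂d₂²
I₂ = I₁ × (d₁/d₂)²
= 74.0 × (7/13)²
= 74.0 × 49/169
= 3626/169
≈ 21.4556

21.4556


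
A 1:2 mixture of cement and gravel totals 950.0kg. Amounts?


Total parts = 1 + 2 = 3
cement: 950.0 × 1/3 = 316.7kg
gravel: 950.0 × 2/3 = 633.3kg
= 316.7kg and 633.3kg

316.7kg and 633.3kg


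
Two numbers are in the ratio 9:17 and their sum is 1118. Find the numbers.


Let A = 9k, B = 17k.
9k + 17k = 1118
26k = 1118 → k = 1118/26 = 43
A = 9×43 = 387, B = 17×43 = 731
= A = 387, B = 731

A = 387, B = 731


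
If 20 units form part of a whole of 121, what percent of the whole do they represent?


Percentage = (part / whole) × 100
= (20 / 121) × 100
≈ 16.53%

16.53%


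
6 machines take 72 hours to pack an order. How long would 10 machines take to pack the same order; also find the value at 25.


Inverse proportion: x × y = constant
k = 6 × 72 = 432
At x=10: k/10 = 43.20
At x=25: k/25 = 17.28
= 43.20 and 17.28

43.20 and 17.28


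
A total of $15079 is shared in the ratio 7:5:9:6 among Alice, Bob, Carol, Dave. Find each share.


Total parts = 7 + 5 + 9 + 6 = 27
Alice: 15079 × 7/27 = 3909.37
Bob: 15079 × 5/27 = 2792.41
Carol: 15079 × 9/27 = 5026.33
Dave: 15079 × 6/27 = 3350.89
= Alice: $3909.37, Bob: $2792.41, Carol: $5026.33, Dave: $3350.89

Alice: $3909.37, Bob: $2792.41, Carol: $5026.33, Dave: $3350.89


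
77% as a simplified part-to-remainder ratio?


77% means 77 parts out of 100; remainder = 23
Part : remainder = 77:23
GCD = 1
= 77:23

77:23


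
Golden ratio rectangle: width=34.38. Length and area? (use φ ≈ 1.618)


φ = (1 + √5) / 2 ≈ 1.618
Length = width × φ = 34.38 × 1.618 = 55.62684
≈ 55.63
Area = width × length = 34.38 × 55.62684 = 1912.4507592 ≈ 1912.45
= Length: 55.63, Area: 1912.45

Length: 55.63, Area: 1912.45


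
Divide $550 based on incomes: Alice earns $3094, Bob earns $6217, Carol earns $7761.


Total income = 3094 + 6217 + 7761 = $17072
Alice: $550 × 3094/17072 = $99.68
Bob: $550 × 6217/17072 = $200.29
Carol: $550 × 7761/17072 = $250.03
= Alice: $99.68, Bob: $200.29, Carol: $250.03

Alice: $99.68, Bob: $200.29, Carol: $250.03


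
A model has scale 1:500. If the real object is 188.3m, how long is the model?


Model size = real / scale
= 188.3 / 500
= 0.3766 m

0.3766 m


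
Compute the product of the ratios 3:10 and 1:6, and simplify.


Compound ratio = (3×1) : (10×6)
= 3:60
GCD = 3
= 1:20

1:20


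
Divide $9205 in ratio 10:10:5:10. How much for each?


Total parts = 10 + 10 + 5 + 10 = 35
Part 1: 9205 × 10/35 = 2630.00
Part 2: 9205 × 10/35 = 2630.00
Part 3: 9205 × 5/35 = 1315.00
Part 4: 9205 × 10/35 = 2630.00
= Part 1: $2630.00, Part 2: $2630.00, Part 3: $1315.00, Part 4: $2630.00

Part 1: $2630.00, Part 2: $2630.00, Part 3: $1315.00, Part 4: $2630.00


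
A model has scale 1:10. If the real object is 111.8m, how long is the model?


Model size = real / scale
= 111.8 / 10
= 11.1800 m

11.1800 m


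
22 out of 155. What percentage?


Percentage = (part / whole) × 100
= (22 / 155) × 100
≈ 14.19%

14.19%


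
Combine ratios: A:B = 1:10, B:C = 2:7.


Match B: multiply A:B by 2 → 2:20
Multiply B:C by 10 → 20:70
Combined: 2:20:70
GCD = 2
= 1:10:35

1:10:35


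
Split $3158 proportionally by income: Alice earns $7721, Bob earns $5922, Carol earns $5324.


Total income = 7721 + 5922 + 5324 = $18967
Alice: $3158 × 7721/18967 = $1285.54
Bob: $3158 × 5922/18967 = $986.01
Carol: $3158 × 5324/18967 = $886.44
= Alice: $1285.54, Bob: $986.01, Carol: $886.44

Alice: $1285.54, Bob: $986.01, Carol: $886.44


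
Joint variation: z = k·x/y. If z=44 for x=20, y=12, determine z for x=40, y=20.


z = k·x/y
Solve for k using the known point: k = z·y/x = 44×12/20 = 528/20 = 26.4000
Now evaluate at x=40, y=20:
z = k × 40 / 20 = (528 × 40) / (20 × 20) = 21120/400
= 52.8000

52.8000


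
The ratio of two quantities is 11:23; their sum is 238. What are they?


Let A = 11k, B = 23k.
11k + 23k = 238
34k = 238 → k = 238/34 = 7
A = 11×7 = 77, B = 23×7 = 161
= A = 77, B = 161

A = 77, B = 161


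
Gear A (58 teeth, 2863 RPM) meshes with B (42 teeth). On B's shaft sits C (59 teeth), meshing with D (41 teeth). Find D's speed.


Stage 1: RPM_B = RPM_A × t_A/t_B = 2863 × 58/42 = 166054/42 ≈ 3953.67
B and C share a shaft → RPM_C = RPM_B
Stage 2: RPM_D = RPM_C × t_C/t_D = RPM_A × (t_A×t_C)/(t_B×t_D)
Overall ratio = (58×59)/(42×41) = 3422/1722
RPM_D = 2863 × 3422/1722 = 9797186/1722
≈ 5689.42 RPM

5689.42 RPM


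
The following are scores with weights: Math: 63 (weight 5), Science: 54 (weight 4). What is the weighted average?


Numerator = 63×5 + 54×4
= 315 + 216
= 531
Total weight = 9
Weighted avg = 531/9
= 59.00

59.00


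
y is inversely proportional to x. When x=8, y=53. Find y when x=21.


Inverse proportion: x × y = constant
k = 8 × 53 = 424
y₂ = k / 21 = 424 / 21
= 20.19

20.19


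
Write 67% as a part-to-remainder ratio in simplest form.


67% means 67 parts out of 100; remainder = 33
Part : remainder = 67:33
GCD = 1
= 67:33

67:33


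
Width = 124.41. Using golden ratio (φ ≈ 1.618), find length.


φ = (1 + √5) / 2 ≈ 1.618
Length = width × φ = 124.41 × 1.618 = 201.29538
≈ 201.30

201.30


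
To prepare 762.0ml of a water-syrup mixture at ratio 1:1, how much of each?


Total parts = 1 + 1 = 2
water: 762.0 × 1/2 = 381.0ml
syrup: 762.0 × 1/2 = 381.0ml
= 381.0ml and 381.0ml

381.0ml and 381.0ml


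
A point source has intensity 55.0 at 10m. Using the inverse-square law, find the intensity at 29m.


I₁d₁² = I₂d₂²
I₂ = I₁ × (d₁/d₂)²
= 55.0 × (10/29)²
= 55.0 × 100/841
= 5500/841
≈ 6.5398

6.5398


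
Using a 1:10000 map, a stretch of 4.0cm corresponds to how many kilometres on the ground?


Real distance = map distance × scale
= 4.0cm × 10000
= 40000 cm = 400.0 m
= 0.400 km

0.400 km


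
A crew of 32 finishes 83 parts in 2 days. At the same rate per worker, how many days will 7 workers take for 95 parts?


Days ∝ work / workers, so d₂ = d₁ × (m₁/m₂) × (w₂/w₁)
Workers factor (inverse): 32/7 ≈ 4.5714
Work factor (direct): 95/83 ≈ 1.1446
d₂ = 2 × 32/7 × 95/83 = (2 × 32 × 95) / (7 × 83) = 6080/581
≈ 10.46 days

10.46 days


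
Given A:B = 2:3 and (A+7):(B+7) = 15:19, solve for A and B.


Let A = 2k, B = 3k.
(2k + 7) / (3k + 7) = 15/19
Cross-multiply: 19(2k + 7) = 15(3k + 7)
38k + 133 = 45k + 105
38k - 45k = 105 - 133
-7k = -28
k = -28/-7 = 4
A = 2×4 = 8, B = 3×4 = 12
= A = 8, B = 12

A = 8, B = 12


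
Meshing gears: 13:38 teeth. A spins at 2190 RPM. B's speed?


Gear ratio = 13:38 = 13:38
RPM_B = RPM_A × (teeth_A / teeth_B)
= 2190 × (13/38)
= 749.2 RPM

749.2 RPM


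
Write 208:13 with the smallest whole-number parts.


GCD(208, 13) = 13
208/13 : 13/13
= 16:1

16:1


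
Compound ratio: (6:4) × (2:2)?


Compound ratio = (6×2) : (4×2)
= 12:8
GCD = 4
= 3:2

3:2


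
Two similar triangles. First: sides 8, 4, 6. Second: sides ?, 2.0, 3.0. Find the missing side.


Scale factor = 2.0/4 = 0.5
Missing side = 8 × 0.5
= 4.0

4.0


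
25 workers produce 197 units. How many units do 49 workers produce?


Direct proportion: y/x = constant
k = 197/25 = 7.8800
y₂ = k × 49 = 197 × 49 / 25 = 9653/25
= 386.12

386.12


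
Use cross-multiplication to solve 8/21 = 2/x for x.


Cross multiply: 8 × x = 21 × 2
8x = 42
x = 42 / 8
= 5.25

5.25


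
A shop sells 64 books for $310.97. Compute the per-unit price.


Unit rate = total / quantity
= 310.97 / 64
= $4.86 per unit

$4.86 per unit


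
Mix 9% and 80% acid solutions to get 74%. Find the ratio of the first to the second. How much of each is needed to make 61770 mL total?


Let x parts of 9% mix with y parts of 80%.
9x + 80y = 74(x + y)
9x + 80y = 74x + 74y
x(9 - 74) = y(74 - 80)
x/y = (80 - 74)/(74 - 9) = 6/65
Simplify: 6:65
Total parts = 71; one part = 61770/71 = 870.00 mL
9% solution: 6×870.00 = 5220.00 mL
80% solution: 65×870.00 = 56550.00 mL
= ratio 6:65; 5220.00 mL and 56550.00 mL

ratio 6:65; 5220.00 mL and 56550.00 mL


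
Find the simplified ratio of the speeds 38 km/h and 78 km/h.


Ratio = 38:78
GCD = 2
Simplified = 19:39
Time ratio (same distance) = 39:19
Speed ratio = 19:39

19:39


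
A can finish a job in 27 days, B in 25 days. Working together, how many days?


Rate of A = 1/27 per day
Rate of B = 1/25 per day
Combined rate = 1/27 + 1/25 = 52/675 ≈ 0.0770 per day
Days = 1 / combined rate = 675/52
≈ 12.98 days

12.98 days


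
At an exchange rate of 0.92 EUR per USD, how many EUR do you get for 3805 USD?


Amount × rate = 3805 × 0.92
= 3500.60 EUR

3500.60 EUR


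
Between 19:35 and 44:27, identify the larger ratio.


19/35 = 0.5429
44/27 = 1.6296
0.5429 < 1.6296, so 19:35 is less
= 44:27

44:27


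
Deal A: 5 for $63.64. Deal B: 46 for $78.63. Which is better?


Deal A: $63.64/5 = $12.7280/unit
Deal B: $78.63/46 = $1.7093/unit
B is cheaper per unit
= Deal B

Deal B


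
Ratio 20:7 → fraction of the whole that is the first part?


Total parts = 20 + 7 = 27
First part: 20/27 = 20/27
= 20/27

20/27


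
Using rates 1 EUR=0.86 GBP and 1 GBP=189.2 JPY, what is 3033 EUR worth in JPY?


Step 1: 3033 EUR × 0.86 = 2608.38 GBP
Step 2: 2608.38 GBP × 189.2 = 493505.50 JPY
Implied rate EUR→JPY = 0.86 × 189.2 = 162.7120
= 493505.50 JPY

493505.50 JPY


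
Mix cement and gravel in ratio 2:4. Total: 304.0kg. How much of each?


Total parts = 2 + 4 = 6
cement: 304.0 × 2/6 = 101.3kg
gravel: 304.0 × 4/6 = 202.7kg
= 101.3kg and 202.7kg

101.3kg and 202.7kg


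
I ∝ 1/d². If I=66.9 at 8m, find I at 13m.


I₁d₁² = I₂d₂²
I₂ = I₁ × (d₁/d₂)²
= 66.9 × (8/13)²
= 66.9 × 64/169
= 4281.6/169
≈ 25.3349

25.3349


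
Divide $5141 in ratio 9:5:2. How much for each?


Total parts = 9 + 5 + 2 = 16
Part 1: 5141 × 9/16 = 2891.81
Part 2: 5141 × 5/16 = 1606.56
Part 3: 5141 × 2/16 = 642.63
= Part 1: $2891.81, Part 2: $1606.56, Part 3: $642.63

Part 1: $2891.81, Part 2: $1606.56, Part 3: $642.63


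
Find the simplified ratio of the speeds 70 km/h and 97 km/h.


Ratio = 70:97
GCD = 1
Simplified = 70:97
Time ratio (same distance) = 97:70
Speed ratio = 70:97

70:97


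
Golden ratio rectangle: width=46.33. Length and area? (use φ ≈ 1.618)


φ = (1 + √5) / 2 ≈ 1.618
Length = width × φ = 46.33 × 1.618 = 74.96194
≈ 74.96
Area = width × length = 46.33 × 74.96194 = 3472.9866802 ≈ 3472.99
= Length: 74.96, Area: 3472.99

Length: 74.96, Area: 3472.99


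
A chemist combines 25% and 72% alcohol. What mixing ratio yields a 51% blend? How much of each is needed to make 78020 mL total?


Let x parts of 25% mix with y parts of 72%.
25x + 72y = 51(x + y)
25x + 72y = 51x + 51y
x(25 - 51) = y(51 - 72)
x/y = (72 - 51)/(51 - 25) = 21/26
Simplify: 21:26
Total parts = 47; one part = 78020/47 = 1660.00 mL
25% solution: 21×1660.00 = 34860.00 mL
72% solution: 26×1660.00 = 43160.00 mL
= ratio 21:26; 34860.00 mL and 43160.00 mL

ratio 21:26; 34860.00 mL and 43160.00 mL


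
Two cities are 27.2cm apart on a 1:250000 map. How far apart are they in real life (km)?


Real distance = map distance × scale
= 27.2cm × 250000
= 6800000 cm = 68000.0 m
= 68.000 km

68.000 km


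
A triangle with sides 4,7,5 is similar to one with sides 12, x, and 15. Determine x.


Scale factor = 12/4 = 3
Missing side = 7 × 3
= 21.0

21.0


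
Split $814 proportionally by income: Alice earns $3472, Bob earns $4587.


Total income = 3472 + 4587 = $8059
Alice: $814 × 3472/8059 = $350.69
Bob: $814 × 4587/8059 = $463.31
= Alice: $350.69, Bob: $463.31

Alice: $350.69, Bob: $463.31


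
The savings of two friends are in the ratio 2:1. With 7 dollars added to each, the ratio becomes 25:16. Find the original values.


Let A = 2k, B = 1k.
(2k + 7) / (1k + 7) = 25/16
Cross-multiply: 16(2k + 7) = 25(1k + 7)
32k + 112 = 25k + 175
32k - 25k = 175 - 112
7k = 63
k = 63/7 = 9
A = 2×9 = 18, B = 1×9 = 9
= A = 18, B = 9

A = 18, B = 9


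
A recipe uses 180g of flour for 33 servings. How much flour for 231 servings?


Direct proportion: y/x = constant
k = 180/33 ≈ 5.4545
y₂ = k × 231 = 180 × 231 / 33 = 41580/33
= 1260.00

1260.00


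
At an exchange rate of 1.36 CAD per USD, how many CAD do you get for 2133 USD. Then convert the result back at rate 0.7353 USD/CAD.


Amount × rate = 2133 × 1.36 = 2900.88 CAD
Round-trip: 2900.88 × 0.7353 = 2133.02 USD
= 2900.88 CAD, then 2133.02 USD

2900.88 CAD, then 2133.02 USD


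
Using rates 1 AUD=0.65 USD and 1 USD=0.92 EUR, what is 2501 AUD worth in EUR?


Step 1: 2501 AUD × 0.65 = 1625.65 USD
Step 2: 1625.65 USD × 0.92 = 1495.60 EUR
Implied rate AUD→EUR = 0.65 × 0.92 = 0.5980
= 1495.60 EUR

1495.60 EUR


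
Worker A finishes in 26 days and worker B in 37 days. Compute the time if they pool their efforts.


Rate of A = 1/26 per day
Rate of B = 1/37 per day
Combined rate = 1/26 + 1/37 = 63/962 ≈ 0.0655 per day
Days = 1 / combined rate = 962/63
≈ 15.27 days

15.27 days


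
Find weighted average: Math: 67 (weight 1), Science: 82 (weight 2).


Numerator = 67×1 + 82×2
= 67 + 164
= 231
Total weight = 3
Weighted avg = 231/3
= 77.00

77.00


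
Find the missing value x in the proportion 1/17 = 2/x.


Cross multiply: 1 × x = 17 × 2
1x = 34
x = 34 / 1
= 34.00

34.00


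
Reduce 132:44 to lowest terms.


GCD(132, 44) = 44
132/44 : 44/44
= 3:1

3:1


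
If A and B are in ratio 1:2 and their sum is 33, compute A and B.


Let A = 1k, B = 2k.
1k + 2k = 33
3k = 33 → k = 33/3 = 11
A = 1×11 = 11, B = 2×11 = 22
= A = 11, B = 22

A = 11, B = 22


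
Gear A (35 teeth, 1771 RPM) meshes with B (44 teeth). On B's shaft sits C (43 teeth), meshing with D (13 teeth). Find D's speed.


Stage 1: RPM_B = RPM_A × t_A/t_B = 1771 × 35/44 = 61985/44 = 1408.75
B and C share a shaft → RPM_C = RPM_B
Stage 2: RPM_D = RPM_C × t_C/t_D = RPM_A × (t_A×t_C)/(t_B×t_D)
Overall ratio = (35×43)/(44×13) = 1505/572
RPM_D = 1771 × 1505/572 = 2665355/572
≈ 4659.71 RPM

4659.71 RPM


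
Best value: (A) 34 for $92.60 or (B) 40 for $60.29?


Deal A: $92.60/34 = $2.7235/unit
Deal B: $60.29/40 = $1.5073/unit
B is cheaper per unit
= Deal B

Deal B


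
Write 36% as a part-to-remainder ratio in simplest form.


36% means 36 parts out of 100; remainder = 64
Part : remainder = 36:64
GCD = 4
= 9:16

9:16


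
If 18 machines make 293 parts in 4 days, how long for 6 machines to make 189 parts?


Days ∝ work / workers, so d₂ = d₁ × (m₁/m₂) × (w₂/w₁)
Workers factor (inverse): 18/6 = 3.0000
Work factor (direct): 189/293 ≈ 0.6451
d₂ = 4 × 18/6 × 189/293 = (4 × 18 × 189) / (6 × 293) = 13608/1758
≈ 7.74 days

7.74 days


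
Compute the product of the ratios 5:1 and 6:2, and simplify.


Compound ratio = (5×6) : (1×2)
= 30:2
GCD = 2
= 15:1

15:1


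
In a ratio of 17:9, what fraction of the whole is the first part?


Total parts = 17 + 9 = 26
First part: 17/26 = 17/26
= 17/26

17/26


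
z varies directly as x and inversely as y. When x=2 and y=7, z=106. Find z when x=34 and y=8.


z = k·x/y
Solve for k using the known point: k = z·y/x = 106×7/2 = 742/2 = 371.0000
Now evaluate at x=34, y=8:
z = k × 34 / 8 = (742 × 34) / (2 × 8) = 25228/16
= 1576.7500

1576.7500


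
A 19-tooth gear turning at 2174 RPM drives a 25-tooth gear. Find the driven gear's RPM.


Gear ratio = 19:25 = 19:25
RPM_B = RPM_A × (teeth_A / teeth_B)
= 2174 × (19/25)
= 1652.2 RPM

1652.2 RPM


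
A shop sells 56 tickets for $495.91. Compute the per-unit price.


Unit rate = total / quantity
= 495.91 / 56
= $8.86 per unit

$8.86 per unit


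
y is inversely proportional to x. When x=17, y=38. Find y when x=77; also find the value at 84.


Inverse proportion: x × y = constant
k = 17 × 38 = 646
At x=77: k/77 = 8.39
At x=84: k/84 = 7.69
= 8.39 and 7.69

8.39 and 7.69


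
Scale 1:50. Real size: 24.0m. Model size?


Model size = real / scale
= 24.0 / 50
= 0.4800 m

0.4800 m


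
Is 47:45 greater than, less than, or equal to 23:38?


47/45 = 1.0444
23/38 = 0.6053
1.0444 > 0.6053, so 47:45 is greater
= greater than

greater than


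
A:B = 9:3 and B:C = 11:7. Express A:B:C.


Match B: multiply A:B by 11 → 99:33
Multiply B:C by 3 → 33:21
Combined: 99:33:21
GCD = 3
= 33:11:7

33:11:7


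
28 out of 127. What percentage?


Percentage = (part / whole) × 100
= (28 / 127) × 100
≈ 22.05%

22.05%


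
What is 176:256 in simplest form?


GCD(176, 256) = 16
176/16 : 256/16
= 11:16

11:16


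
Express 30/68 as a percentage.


Percentage = (part / whole) × 100
= (30 / 68) × 100
≈ 44.12%

44.12%


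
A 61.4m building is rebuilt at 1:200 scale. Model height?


Model size = real / scale
= 61.4 / 200
= 0.3070 m

0.3070 m


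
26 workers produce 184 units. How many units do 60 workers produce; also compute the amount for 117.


Direct proportion: y/x = constant
k = 184/26 ≈ 7.0769
y at x=60: k × 60 = 184 × 60 / 26 = 11040/26 ≈ 424.62
y at x=117: k × 117 = 184 × 117 / 26 = 21528/26 = 828.00
= 424.62 and 828.00

424.62 and 828.00


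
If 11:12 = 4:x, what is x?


Cross multiply: 11 × x = 12 × 4
11x = 48
x = 48 / 11
= 4.36

4.36


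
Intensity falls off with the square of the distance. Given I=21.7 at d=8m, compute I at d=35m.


I₁d₁² = I₂d₂²
I₂ = I₁ × (d₁/d₂)²
= 21.7 × (8/35)²
= 21.7 × 64/1225
= 1388.8/1225
≈ 1.1337

1.1337


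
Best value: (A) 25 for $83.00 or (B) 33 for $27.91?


Deal A: $83.00/25 = $3.3200/unit
Deal B: $27.91/33 = $0.8458/unit
B is cheaper per unit
= Deal B

Deal B


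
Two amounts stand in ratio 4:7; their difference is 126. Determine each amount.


Let A = 4k, B = 7k.
7k - 4k = 126
3k = 126 → k = 126/3 = 42
A = 4×42 = 168, B = 7×42 = 294
= A = 168, B = 294

A = 168, B = 294


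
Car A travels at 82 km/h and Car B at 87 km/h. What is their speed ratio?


Ratio = 82:87
GCD = 1
Simplified = 82:87
Time ratio (same distance) = 87:82
Speed ratio = 82:87

82:87


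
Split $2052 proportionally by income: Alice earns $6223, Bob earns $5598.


Total income = 6223 + 5598 = $11821
Alice: $2052 × 6223/11821 = $1080.25
Bob: $2052 × 5598/11821 = $971.75
= Alice: $1080.25, Bob: $971.75

Alice: $1080.25, Bob: $971.75


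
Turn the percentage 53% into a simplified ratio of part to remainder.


53% means 53 parts out of 100; remainder = 47
Part : remainder = 53:47
GCD = 1
= 53:47

53:47


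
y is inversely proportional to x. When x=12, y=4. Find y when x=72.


Inverse proportion: x × y = constant
k = 12 × 4 = 48
y₂ = k / 72 = 48 / 72
= 0.67

0.67


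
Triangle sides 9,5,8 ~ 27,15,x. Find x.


Scale factor = 27/9 = 3
Missing side = 8 × 3
= 24.0

24.0


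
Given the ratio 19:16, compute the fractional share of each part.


Total parts = 19 + 16 = 35
First part: 19/35 = 19/35
Second part: 16/35 = 16/35
= 19/35 and 16/35

19/35 and 16/35


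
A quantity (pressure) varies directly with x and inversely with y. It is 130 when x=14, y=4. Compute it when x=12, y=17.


z = k·x/y
Solve for k using the known point: k = z·y/x = 130×4/14 = 520/14 ≈ 37.1429
Now evaluate at x=12, y=17:
z = k × 12 / 17 = (520 × 12) / (14 × 17) = 6240/238
≈ 26.2185

26.2185


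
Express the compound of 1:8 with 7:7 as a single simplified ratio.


Compound ratio = (1×7) : (8×7)
= 7:56
GCD = 7
= 1:8

1:8


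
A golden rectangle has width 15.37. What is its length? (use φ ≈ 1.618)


φ = (1 + √5) / 2 ≈ 1.618
Length = width × φ = 15.37 × 1.618 = 24.86866
≈ 24.87

24.87


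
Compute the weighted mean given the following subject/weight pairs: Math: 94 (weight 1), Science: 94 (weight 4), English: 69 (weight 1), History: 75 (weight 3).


Numerator = 94×1 + 94×4 + 69×1 + 75×3
= 94 + 376 + 69 + 225
= 764
Total weight = 9
Weighted avg = 764/9
= 84.89

84.89


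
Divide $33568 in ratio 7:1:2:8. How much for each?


Total parts = 7 + 1 + 2 + 8 = 18
Part 1: 33568 × 7/18 = 13054.22
Part 2: 33568 × 1/18 = 1864.89
Part 3: 33568 × 2/18 = 3729.78
Part 4: 33568 × 8/18 = 14919.11
= Part 1: $13054.22, Part 2: $1864.89, Part 3: $3729.78, Part 4: $14919.11

Part 1: $13054.22, Part 2: $1864.89, Part 3: $3729.78, Part 4: $14919.11


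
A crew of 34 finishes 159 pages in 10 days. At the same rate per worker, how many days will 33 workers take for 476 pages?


Days ∝ work / workers, so d₂ = d₁ × (m₁/m₂) × (w₂/w₁)
Workers factor (inverse): 34/33 ≈ 1.0303
Work factor (direct): 476/159 ≈ 2.9937
d₂ = 10 × 34/33 × 476/159 = (10 × 34 × 476) / (33 × 159) = 161840/5247
≈ 30.84 days

30.84 days


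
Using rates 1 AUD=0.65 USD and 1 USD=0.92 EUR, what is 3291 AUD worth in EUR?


Step 1: 3291 AUD × 0.65 = 2139.15 USD
Step 2: 2139.15 USD × 0.92 = 1968.02 EUR
Implied rate AUD→EUR = 0.65 × 0.92 = 0.5980
= 1968.02 EUR

1968.02 EUR


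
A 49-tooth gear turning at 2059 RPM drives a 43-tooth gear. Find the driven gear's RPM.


Gear ratio = 49:43 = 49:43
RPM_B = RPM_A × (teeth_A / teeth_B)
= 2059 × (49/43)
= 2346.3 RPM

2346.3 RPM


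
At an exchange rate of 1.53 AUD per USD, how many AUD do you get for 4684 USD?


Amount × rate = 4684 × 1.53
= 7166.52 AUD

7166.52 AUD


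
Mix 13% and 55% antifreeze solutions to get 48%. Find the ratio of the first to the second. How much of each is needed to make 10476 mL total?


Let x parts of 13% mix with y parts of 55%.
13x + 55y = 48(x + y)
13x + 55y = 48x + 48y
x(13 - 48) = y(48 - 55)
x/y = (55 - 48)/(48 - 13) = 7/35
Simplify: 1:5
Total parts = 6; one part = 10476/6 = 1746.00 mL
13% solution: 1×1746.00 = 1746.00 mL
55% solution: 5×1746.00 = 8730.00 mL
= ratio 1:5; 1746.00 mL and 8730.00 mL

ratio 1:5; 1746.00 mL and 8730.00 mL


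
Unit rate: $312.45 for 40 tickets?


Unit rate = total / quantity
= 312.45 / 40
= $7.81 per unit

$7.81 per unit


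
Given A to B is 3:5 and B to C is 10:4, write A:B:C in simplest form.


Match B: multiply A:B by 10 → 30:50
Multiply B:C by 5 → 50:20
Combined: 30:50:20
GCD = 10
= 3:5:2

3:5:2


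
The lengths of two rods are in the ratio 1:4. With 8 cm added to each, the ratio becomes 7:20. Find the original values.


Let A = 1k, B = 4k.
(1k + 8) / (4k + 8) = 7/20
Cross-multiply: 20(1k + 8) = 7(4k + 8)
20k + 160 = 28k + 56
20k - 28k = 56 - 160
-8k = -104
k = -104/-8 = 13
A = 1×13 = 13, B = 4×13 = 52
= A = 13, B = 52

A = 13, B = 52


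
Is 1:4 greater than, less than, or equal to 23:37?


1/4 = 0.2500
23/37 = 0.6216
0.2500 < 0.6216, so 1:4 is less
= less than

less than


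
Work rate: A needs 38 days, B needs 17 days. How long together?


Rate of A = 1/38 per day
Rate of B = 1/17 per day
Combined rate = 1/38 + 1/17 = 55/646 ≈ 0.0851 per day
Days = 1 / combined rate = 646/55
≈ 11.75 days

11.75 days


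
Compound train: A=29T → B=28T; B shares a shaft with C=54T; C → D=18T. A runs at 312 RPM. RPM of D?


Stage 1: RPM_B = RPM_A × t_A/t_B = 312 × 29/28 = 9048/28 ≈ 323.14
B and C share a shaft → RPM_C = RPM_B
Stage 2: RPM_D = RPM_C × t_C/t_D = RPM_A × (t_A×t_C)/(t_B×t_D)
Overall ratio = (29×54)/(28×18) = 1566/504
RPM_D = 312 × 1566/504 = 488592/504
≈ 969.43 RPM

969.43 RPM


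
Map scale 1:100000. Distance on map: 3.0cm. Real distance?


Real distance = map distance × scale
= 3.0cm × 100000
= 300000 cm = 3000.0 m
= 3.000 km

3.000 km


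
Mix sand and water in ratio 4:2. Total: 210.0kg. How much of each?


Total parts = 4 + 2 = 6
sand: 210.0 × 4/6 = 140.0kg
water: 210.0 × 2/6 = 70.0kg
= 140.0kg and 70.0kg

140.0kg and 70.0kg


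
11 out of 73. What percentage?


Percentage = (part / whole) × 100
= (11 / 73) × 100
≈ 15.07%

15.07%


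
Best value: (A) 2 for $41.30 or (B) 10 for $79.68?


Deal A: $41.30/2 = $20.6500/unit
Deal B: $79.68/10 = $7.9680/unit
B is cheaper per unit
= Deal B

Deal B


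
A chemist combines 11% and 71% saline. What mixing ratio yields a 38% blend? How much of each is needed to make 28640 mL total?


Let x parts of 11% mix with y parts of 71%.
11x + 71y = 38(x + y)
11x + 71y = 38x + 38y
x(11 - 38) = y(38 - 71)
x/y = (71 - 38)/(38 - 11) = 33/27
Simplify: 11:9
Total parts = 20; one part = 28640/20 = 1432.00 mL
11% solution: 11×1432.00 = 15752.00 mL
71% solution: 9×1432.00 = 12888.00 mL
= ratio 11:9; 15752.00 mL and 12888.00 mL

ratio 11:9; 15752.00 mL and 12888.00 mL


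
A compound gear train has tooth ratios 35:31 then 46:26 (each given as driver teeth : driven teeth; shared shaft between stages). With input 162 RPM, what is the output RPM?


Stage 1: RPM_B = RPM_A × t_A/t_B = 162 × 35/31 = 5670/31 ≈ 182.90
B and C share a shaft → RPM_C = RPM_B
Stage 2: RPM_D = RPM_C × t_C/t_D = RPM_A × (t_A×t_C)/(t_B×t_D)
Overall ratio = (35×46)/(31×26) = 1610/806
RPM_D = 162 × 1610/806 = 260820/806
≈ 323.60 RPM

323.60 RPM


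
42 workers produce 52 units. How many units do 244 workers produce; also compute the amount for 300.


Direct proportion: y/x = constant
k = 52/42 ≈ 1.2381
y at x=244: k × 244 = 52 × 244 / 42 = 12688/42 ≈ 302.10
y at x=300: k × 300 = 52 × 300 / 42 = 15600/42 ≈ 371.43
= 302.10 and 371.43

302.10 and 371.43


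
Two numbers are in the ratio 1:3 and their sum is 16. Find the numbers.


Let A = 1k, B = 3k.
1k + 3k = 16
4k = 16 → k = 16/4 = 4
A = 1×4 = 4, B = 3×4 = 12
= A = 4, B = 12

A = 4, B = 12


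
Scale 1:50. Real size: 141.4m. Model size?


Model size = real / scale
= 141.4 / 50
= 2.8280 m

2.8280 m


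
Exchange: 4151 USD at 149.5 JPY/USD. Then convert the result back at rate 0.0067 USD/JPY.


Amount × rate = 4151 × 149.5 = 620574.50 JPY
Round-trip: 620574.50 × 0.0067 = 4157.85 USD
= 620574.50 JPY, then 4157.85 USD

620574.50 JPY, then 4157.85 USD


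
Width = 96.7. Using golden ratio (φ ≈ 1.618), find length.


φ = (1 + √5) / 2 ≈ 1.618
Length = width × φ = 96.7 × 1.618 = 156.4606
≈ 156.46

156.46


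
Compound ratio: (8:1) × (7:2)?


Compound ratio = (8×7) : (1×2)
= 56:2
GCD = 2
= 28:1

28:1


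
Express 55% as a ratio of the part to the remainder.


55% means 55 parts out of 100; remainder = 45
Part : remainder = 55:45
GCD = 5
= 11:9

11:9


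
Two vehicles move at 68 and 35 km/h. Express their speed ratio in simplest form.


Ratio = 68:35
GCD = 1
Simplified = 68:35
Time ratio (same distance) = 35:68
Speed ratio = 68:35

68:35


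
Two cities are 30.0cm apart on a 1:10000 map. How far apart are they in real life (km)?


Real distance = map distance × scale
= 30.0cm × 10000
= 300000 cm = 3000.0 m
= 3.000 km

3.000 km


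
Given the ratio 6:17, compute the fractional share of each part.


Total parts = 6 + 17 = 23
First part: 6/23 = 6/23
Second part: 17/23 = 17/23
= 6/23 and 17/23

6/23 and 17/23


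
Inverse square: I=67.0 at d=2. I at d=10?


I₁d₁² = I₂d₂²
I₂ = I₁ × (d₁/d₂)²
= 67.0 × (2/10)²
= 67.0 × 4/100
= 268/100
= 2.6800

2.6800


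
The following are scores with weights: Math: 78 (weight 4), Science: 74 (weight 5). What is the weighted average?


Numerator = 78×4 + 74×5
= 312 + 370
= 682
Total weight = 9
Weighted avg = 682/9
= 75.78

75.78


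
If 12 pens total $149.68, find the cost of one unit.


Unit rate = total / quantity
= 149.68 / 12
= $12.47 per unit

$12.47 per unit


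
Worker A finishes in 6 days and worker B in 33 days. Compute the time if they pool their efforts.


Rate of A = 1/6 per day
Rate of B = 1/33 per day
Combined rate = 1/6 + 1/33 = 39/198 ≈ 0.1970 per day
Days = 1 / combined rate = 198/39
≈ 5.08 days

5.08 days


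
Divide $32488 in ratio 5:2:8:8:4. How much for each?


Total parts = 5 + 2 + 8 + 8 + 4 = 27
Part 1: 32488 × 5/27 = 6016.30
Part 2: 32488 × 2/27 = 2406.52
Part 3: 32488 × 8/27 = 9626.07
Part 4: 32488 × 8/27 = 9626.07
Part 5: 32488 × 4/27 = 4813.04
= Part 1: $6016.30, Part 2: $2406.52, Part 3: $9626.07, Part 4: $9626.07, Part 5: $4813.04

Part 1: $6016.30, Part 2: $2406.52, Part 3: $9626.07, Part 4: $9626.07, Part 5: $4813.04


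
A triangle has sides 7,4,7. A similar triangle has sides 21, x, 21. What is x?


Scale factor = 21/7 = 3
Missing side = 4 × 3
= 12.0

12.0


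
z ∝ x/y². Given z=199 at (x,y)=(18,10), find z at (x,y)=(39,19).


z = k·x/y²
Solve for k using the known point: k = z·y²/x = 199×100/18 = 19900/18 ≈ 1105.5556
Now evaluate at x=39, y=19:
z = k × 39 / 361 = (19900 × 39) / (18 × 361) = 776100/6498
≈ 119.4367

119.4367


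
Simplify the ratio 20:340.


GCD(20, 340) = 20
20/20 : 340/20
= 1:17

1:17


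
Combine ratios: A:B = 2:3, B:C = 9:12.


Match B: multiply A:B by 9 → 18:27
Multiply B:C by 3 → 27:36
Combined: 18:27:36
GCD = 9
= 2:3:4

2:3:4


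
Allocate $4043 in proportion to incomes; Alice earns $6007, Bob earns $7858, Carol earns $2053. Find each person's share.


Total income = 6007 + 7858 + 2053 = $15918
Alice: $4043 × 6007/15918 = $1525.71
Bob: $4043 × 7858/15918 = $1995.85
Carol: $4043 × 2053/15918 = $521.44
= Alice: $1525.71, Bob: $1995.85, Carol: $521.44

Alice: $1525.71, Bob: $1995.85, Carol: $521.44


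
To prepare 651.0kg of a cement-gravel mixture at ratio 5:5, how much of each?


Total parts = 5 + 5 = 10
cement: 651.0 × 5/10 = 325.5kg
gravel: 651.0 × 5/10 = 325.5kg
= 325.5kg and 325.5kg

325.5kg and 325.5kg


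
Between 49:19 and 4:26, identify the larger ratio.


49/19 = 2.5789
4/26 = 0.1538
2.5789 > 0.1538, so 49:19 is greater
= 49:19

49:19


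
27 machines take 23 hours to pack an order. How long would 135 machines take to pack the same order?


Inverse proportion: x × y = constant
k = 27 × 23 = 621
y₂ = k / 135 = 621 / 135
= 4.60

4.60


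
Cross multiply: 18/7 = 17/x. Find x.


Cross multiply: 18 × x = 7 × 17
18x = 119
x = 119 / 18
= 6.61

6.61


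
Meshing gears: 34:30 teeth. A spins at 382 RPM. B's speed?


Gear ratio = 34:30 = 17:15
RPM_B = RPM_A × (teeth_A / teeth_B)
= 382 × (34/30)
= 432.9 RPM

432.9 RPM


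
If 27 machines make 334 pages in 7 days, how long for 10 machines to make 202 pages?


Days ∝ work / workers, so d₂ = d₁ × (m₁/m₂) × (w₂/w₁)
Workers factor (inverse): 27/10 = 2.7000
Work factor (direct): 202/334 ≈ 0.6048
d₂ = 7 × 27/10 × 202/334 = (7 × 27 × 202) / (10 × 334) = 38178/3340
≈ 11.43 days

11.43 days


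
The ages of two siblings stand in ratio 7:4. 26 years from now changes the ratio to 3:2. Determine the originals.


Let A = 7k, B = 4k.
(7k + 26) / (4k + 26) = 3/2
Cross-multiply: 2(7k + 26) = 3(4k + 26)
14k + 52 = 12k + 78
14k - 12k = 78 - 52
2k = 26
k = 26/2 = 13
A = 7×13 = 91, B = 4×13 = 52
= A = 91, B = 52

A = 91, B = 52


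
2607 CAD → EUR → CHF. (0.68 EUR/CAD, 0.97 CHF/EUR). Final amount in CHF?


Step 1: 2607 CAD × 0.68 = 1772.76 EUR
Step 2: 1772.76 EUR × 0.97 = 1719.58 CHF
Implied rate CAD→CHF = 0.68 × 0.97 = 0.6596
= 1719.58 CHF

1719.58 CHF


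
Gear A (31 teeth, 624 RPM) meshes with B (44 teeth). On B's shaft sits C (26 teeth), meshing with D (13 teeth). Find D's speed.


Stage 1: RPM_B = RPM_A × t_A/t_B = 624 × 31/44 = 19344/44 ≈ 439.64
B and C share a shaft → RPM_C = RPM_B
Stage 2: RPM_D = RPM_C × t_C/t_D = RPM_A × (t_A×t_C)/(t_B×t_D)
Overall ratio = (31×26)/(44×13) = 806/572
RPM_D = 624 × 806/572 = 502944/572
≈ 879.27 RPM

879.27 RPM


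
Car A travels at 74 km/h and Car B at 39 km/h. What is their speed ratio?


Ratio = 74:39
GCD = 1
Simplified = 74:39
Time ratio (same distance) = 39:74
Speed ratio = 74:39

74:39


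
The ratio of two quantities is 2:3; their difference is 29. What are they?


Let A = 2k, B = 3k.
3k - 2k = 29
1k = 29 → k = 29/1 = 29
A = 2×29 = 58, B = 3×29 = 87
= A = 58, B = 87

A = 58, B = 87


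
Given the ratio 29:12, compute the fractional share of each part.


Total parts = 29 + 12 = 41
First part: 29/41 = 29/41
Second part: 12/41 = 12/41
= 29/41 and 12/41

29/41 and 12/41


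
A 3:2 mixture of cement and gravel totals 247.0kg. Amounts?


Total parts = 3 + 2 = 5
cement: 247.0 × 3/5 = 148.2kg
gravel: 247.0 × 2/5 = 98.8kg
= 148.2kg and 98.8kg

148.2kg and 98.8kg


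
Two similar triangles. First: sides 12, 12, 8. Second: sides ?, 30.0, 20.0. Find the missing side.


Scale factor = 30.0/12 = 2.5
Missing side = 12 × 2.5
= 30.0

30.0


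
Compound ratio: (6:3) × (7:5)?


Compound ratio = (6×7) : (3×5)
= 42:15
GCD = 3
= 14:5

14:5


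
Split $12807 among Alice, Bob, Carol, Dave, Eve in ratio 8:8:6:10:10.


Total parts = 8 + 8 + 6 + 10 + 10 = 42
Alice: 12807 × 8/42 = 2439.43
Bob: 12807 × 8/42 = 2439.43
Carol: 12807 × 6/42 = 1829.57
Dave: 12807 × 10/42 = 3049.29
Eve: 12807 × 10/42 = 3049.29
= Alice: $2439.43, Bob: $2439.43, Carol: $1829.57, Dave: $3049.29, Eve: $3049.29

Alice: $2439.43, Bob: $2439.43, Carol: $1829.57, Dave: $3049.29, Eve: $3049.29


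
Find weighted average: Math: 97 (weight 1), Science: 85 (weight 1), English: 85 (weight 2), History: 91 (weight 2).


Numerator = 97×1 + 85×1 + 85×2 + 91×2
= 97 + 85 + 170 + 182
= 534
Total weight = 6
Weighted avg = 534/6
= 89.00

89.00


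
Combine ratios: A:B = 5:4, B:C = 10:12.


Match B: multiply A:B by 10 → 50:40
Multiply B:C by 4 → 40:48
Combined: 50:40:48
GCD = 2
= 25:20:24

25:20:24


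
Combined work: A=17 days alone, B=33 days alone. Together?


Rate of A = 1/17 per day
Rate of B = 1/33 per day
Combined rate = 1/17 + 1/33 = 50/561 ≈ 0.0891 per day
Days = 1 / combined rate = 561/50
= 11.22 days

11.22 days


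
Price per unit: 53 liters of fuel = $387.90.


Unit rate = total / quantity
= 387.90 / 53
= $7.32 per unit

$7.32 per unit
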